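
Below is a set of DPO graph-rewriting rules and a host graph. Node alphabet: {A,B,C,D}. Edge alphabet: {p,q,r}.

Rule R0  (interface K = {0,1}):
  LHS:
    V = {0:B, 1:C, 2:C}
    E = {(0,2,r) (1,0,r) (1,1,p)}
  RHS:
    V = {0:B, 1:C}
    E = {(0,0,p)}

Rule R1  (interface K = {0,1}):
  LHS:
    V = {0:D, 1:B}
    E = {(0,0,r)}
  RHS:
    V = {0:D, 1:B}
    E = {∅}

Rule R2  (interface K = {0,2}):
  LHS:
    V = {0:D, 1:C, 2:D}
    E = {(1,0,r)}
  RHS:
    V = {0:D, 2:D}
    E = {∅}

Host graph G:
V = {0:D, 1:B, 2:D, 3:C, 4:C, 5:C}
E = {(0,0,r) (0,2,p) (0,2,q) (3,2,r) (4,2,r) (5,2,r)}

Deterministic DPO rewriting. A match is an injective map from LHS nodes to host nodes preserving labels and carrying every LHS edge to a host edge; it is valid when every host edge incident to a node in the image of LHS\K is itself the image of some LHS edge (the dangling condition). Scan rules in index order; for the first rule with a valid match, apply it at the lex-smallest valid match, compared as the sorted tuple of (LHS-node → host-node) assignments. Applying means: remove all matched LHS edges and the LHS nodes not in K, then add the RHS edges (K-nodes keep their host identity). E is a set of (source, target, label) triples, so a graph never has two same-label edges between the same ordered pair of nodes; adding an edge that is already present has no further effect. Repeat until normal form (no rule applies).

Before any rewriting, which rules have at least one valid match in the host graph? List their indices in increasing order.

R0: no valid match — LHS pattern not found
R1: 1 valid match — {0↦0, 1↦1}
R2: 3 valid matches — {0↦2, 1↦3, 2↦0}, {0↦2, 1↦4, 2↦0}, {0↦2, 1↦5, 2↦0}

Answer: [R1,R2]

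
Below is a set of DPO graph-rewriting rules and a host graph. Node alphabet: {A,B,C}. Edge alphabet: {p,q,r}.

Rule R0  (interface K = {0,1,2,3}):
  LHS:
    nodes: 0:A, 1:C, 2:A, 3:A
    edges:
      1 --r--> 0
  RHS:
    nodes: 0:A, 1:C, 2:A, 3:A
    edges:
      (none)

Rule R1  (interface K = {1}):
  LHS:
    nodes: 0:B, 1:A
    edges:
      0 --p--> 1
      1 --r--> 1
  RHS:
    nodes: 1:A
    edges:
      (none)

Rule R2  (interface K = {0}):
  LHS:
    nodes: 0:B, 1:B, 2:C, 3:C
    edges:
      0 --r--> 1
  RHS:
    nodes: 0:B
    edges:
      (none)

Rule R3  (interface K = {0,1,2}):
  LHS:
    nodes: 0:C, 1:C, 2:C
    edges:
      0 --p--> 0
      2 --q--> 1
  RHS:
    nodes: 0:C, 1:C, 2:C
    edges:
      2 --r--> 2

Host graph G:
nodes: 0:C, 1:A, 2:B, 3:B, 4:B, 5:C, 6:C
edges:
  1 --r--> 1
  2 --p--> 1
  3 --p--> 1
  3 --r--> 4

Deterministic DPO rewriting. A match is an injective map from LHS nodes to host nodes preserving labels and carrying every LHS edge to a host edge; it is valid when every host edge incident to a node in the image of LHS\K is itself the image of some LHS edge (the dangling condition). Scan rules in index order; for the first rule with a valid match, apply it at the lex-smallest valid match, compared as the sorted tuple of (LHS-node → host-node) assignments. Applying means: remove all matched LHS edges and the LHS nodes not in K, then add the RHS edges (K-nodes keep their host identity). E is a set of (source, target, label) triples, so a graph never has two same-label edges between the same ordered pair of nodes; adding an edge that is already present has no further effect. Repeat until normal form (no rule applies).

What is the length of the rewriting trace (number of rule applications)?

Answer: 2

Steps:
[0] host  ⇒  7 nodes, 4 edges  {1-r->1 2-p->1 3-p->1 3-r->4}
[1] R1 @ {0↦2, 1↦1}  ⇒  6 nodes, 2 edges  {3-p->1 3-r->4}
[2] R2 @ {0↦3, 1↦4, 2↦0, 3↦5}  ⇒  3 nodes, 1 edges  {3-p->1}
final graph: no rule applies after step 2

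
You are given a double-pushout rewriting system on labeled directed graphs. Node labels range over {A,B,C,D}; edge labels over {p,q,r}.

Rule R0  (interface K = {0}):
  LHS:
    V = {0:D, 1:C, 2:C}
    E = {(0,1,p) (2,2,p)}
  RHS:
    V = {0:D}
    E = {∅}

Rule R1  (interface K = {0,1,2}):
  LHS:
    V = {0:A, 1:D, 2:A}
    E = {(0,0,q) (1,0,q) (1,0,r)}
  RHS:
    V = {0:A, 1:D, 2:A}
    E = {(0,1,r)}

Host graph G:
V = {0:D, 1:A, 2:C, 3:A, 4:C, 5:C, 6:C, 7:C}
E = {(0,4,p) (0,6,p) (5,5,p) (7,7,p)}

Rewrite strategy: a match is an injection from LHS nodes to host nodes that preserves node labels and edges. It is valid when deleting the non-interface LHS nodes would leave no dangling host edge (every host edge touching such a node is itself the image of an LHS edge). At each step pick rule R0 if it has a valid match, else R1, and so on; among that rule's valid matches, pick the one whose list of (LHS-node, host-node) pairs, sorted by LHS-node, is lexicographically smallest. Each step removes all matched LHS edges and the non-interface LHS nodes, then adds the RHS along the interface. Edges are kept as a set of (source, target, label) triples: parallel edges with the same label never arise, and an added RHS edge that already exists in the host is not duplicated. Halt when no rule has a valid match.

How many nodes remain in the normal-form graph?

Answer: 4

Rewrite trace:
[0] host  ⇒  8 nodes, 4 edges  {0-p->4 0-p->6 5-p->5 7-p->7}
[1] R0 @ {0↦0, 1↦4, 2↦5}  ⇒  6 nodes, 2 edges  {0-p->6 7-p->7}
[2] R0 @ {0↦0, 1↦6, 2↦7}  ⇒  4 nodes, 0 edges  {∅}
halt: no rule applies after step 2
NF nodes: {0:D, 1:A, 2:C, 3:A}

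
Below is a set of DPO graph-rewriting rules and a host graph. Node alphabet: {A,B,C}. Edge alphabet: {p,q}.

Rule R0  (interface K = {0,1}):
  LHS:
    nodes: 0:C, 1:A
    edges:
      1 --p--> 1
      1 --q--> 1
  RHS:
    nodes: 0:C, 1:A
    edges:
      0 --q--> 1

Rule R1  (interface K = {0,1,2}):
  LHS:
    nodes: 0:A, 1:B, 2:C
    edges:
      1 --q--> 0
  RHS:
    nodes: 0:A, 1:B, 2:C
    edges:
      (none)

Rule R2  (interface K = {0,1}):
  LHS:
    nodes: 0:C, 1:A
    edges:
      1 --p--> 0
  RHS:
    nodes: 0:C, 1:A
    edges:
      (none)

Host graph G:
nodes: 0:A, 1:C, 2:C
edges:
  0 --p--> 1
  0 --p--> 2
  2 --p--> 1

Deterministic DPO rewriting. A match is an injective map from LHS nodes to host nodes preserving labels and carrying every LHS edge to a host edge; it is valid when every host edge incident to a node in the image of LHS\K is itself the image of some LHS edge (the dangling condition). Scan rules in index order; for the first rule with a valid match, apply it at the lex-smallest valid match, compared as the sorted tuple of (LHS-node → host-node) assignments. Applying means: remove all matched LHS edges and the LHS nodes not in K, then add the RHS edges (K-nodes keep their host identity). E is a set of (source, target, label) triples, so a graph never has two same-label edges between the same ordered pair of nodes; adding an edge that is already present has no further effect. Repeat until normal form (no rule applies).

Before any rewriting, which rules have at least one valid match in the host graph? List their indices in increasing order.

Answer: [R2]

Steps:
R0: no valid match — LHS pattern not found
R1: no valid match — LHS pattern not found
R2: 2 valid matches — {0↦1, 1↦0}, {0↦2, 1↦0}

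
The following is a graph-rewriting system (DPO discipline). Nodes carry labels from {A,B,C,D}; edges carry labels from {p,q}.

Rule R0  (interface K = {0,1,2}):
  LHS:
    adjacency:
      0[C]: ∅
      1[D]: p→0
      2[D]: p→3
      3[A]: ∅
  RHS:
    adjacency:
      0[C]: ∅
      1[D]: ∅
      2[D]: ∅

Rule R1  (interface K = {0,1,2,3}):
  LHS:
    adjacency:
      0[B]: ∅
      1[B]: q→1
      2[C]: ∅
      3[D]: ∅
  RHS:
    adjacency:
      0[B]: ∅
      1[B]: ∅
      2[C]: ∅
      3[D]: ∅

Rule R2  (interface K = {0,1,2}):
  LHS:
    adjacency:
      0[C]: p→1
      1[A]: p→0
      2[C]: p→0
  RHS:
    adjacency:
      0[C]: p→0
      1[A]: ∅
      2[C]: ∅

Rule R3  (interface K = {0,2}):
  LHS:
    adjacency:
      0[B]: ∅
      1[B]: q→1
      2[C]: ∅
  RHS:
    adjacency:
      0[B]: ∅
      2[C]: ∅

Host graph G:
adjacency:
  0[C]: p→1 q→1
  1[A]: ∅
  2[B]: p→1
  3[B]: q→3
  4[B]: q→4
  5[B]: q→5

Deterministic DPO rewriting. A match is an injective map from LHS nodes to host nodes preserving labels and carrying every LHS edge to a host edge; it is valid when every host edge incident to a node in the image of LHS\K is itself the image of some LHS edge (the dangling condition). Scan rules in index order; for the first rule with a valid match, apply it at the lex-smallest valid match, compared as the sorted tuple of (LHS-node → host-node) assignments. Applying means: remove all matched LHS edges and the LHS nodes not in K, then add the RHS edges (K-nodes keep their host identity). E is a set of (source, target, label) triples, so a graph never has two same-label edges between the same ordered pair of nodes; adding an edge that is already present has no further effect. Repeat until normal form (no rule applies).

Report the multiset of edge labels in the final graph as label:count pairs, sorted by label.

start.  V:6 E:6  edges: 0-p->1 0-q->1 2-p->1 3-q->3 4-q->4 5-q->5
1. fire R3 via {0↦2, 1↦3, 2↦0}  →  V:5 E:5  edges: 0-p->1 0-q->1 2-p->1 4-q->4 5-q->5
2. fire R3 via {0↦2, 1↦4, 2↦0}  →  V:4 E:4  edges: 0-p->1 0-q->1 2-p->1 5-q->5
3. fire R3 via {0↦2, 1↦5, 2↦0}  →  V:3 E:3  edges: 0-p->1 0-q->1 2-p->1
final graph: no rule applies after step 3
NF edges: [(0, 1, 'p'), (0, 1, 'q'), (2, 1, 'p')]

Answer: p:2 q:1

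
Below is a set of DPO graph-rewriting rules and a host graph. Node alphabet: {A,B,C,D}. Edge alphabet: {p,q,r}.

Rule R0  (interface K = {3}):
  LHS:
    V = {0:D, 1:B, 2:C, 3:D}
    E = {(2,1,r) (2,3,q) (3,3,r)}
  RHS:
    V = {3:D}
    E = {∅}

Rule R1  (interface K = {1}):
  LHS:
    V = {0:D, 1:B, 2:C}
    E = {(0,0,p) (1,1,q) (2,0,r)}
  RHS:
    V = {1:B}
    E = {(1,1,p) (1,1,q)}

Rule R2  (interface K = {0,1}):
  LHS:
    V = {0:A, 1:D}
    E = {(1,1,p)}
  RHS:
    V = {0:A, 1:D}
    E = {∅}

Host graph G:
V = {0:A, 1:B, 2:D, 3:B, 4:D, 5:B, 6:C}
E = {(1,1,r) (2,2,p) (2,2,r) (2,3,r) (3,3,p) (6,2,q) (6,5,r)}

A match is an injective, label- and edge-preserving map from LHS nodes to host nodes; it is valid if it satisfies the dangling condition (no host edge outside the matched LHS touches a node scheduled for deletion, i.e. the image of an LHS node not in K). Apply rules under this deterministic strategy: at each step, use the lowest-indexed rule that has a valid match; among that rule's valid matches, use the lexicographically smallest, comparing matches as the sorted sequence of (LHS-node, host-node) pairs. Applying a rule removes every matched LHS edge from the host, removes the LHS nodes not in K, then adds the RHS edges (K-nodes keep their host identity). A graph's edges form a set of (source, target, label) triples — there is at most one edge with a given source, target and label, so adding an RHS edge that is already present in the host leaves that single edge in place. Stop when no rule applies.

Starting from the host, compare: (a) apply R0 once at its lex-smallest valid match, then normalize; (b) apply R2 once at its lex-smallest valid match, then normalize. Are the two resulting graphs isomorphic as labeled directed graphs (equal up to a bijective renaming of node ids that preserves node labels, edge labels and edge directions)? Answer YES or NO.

Answer: YES

Derivation:
branch R0-first: apply at {0↦4, 1↦5, 2↦6, 3↦2} → |E|=4, then 1 more step(s) → NF |V|=4 |E|=3 V={0:A, 1:B, 2:D, 3:B} E=1-r->1 2-r->3 3-p->3
branch R2-first: apply at {0↦0, 1↦2} → |E|=6, then 1 more step(s) → NF |V|=4 |E|=3 V={0:A, 1:B, 2:D, 3:B} E=1-r->1 2-r->3 3-p->3
graphs isomorphic (equal up to label-preserving node renaming)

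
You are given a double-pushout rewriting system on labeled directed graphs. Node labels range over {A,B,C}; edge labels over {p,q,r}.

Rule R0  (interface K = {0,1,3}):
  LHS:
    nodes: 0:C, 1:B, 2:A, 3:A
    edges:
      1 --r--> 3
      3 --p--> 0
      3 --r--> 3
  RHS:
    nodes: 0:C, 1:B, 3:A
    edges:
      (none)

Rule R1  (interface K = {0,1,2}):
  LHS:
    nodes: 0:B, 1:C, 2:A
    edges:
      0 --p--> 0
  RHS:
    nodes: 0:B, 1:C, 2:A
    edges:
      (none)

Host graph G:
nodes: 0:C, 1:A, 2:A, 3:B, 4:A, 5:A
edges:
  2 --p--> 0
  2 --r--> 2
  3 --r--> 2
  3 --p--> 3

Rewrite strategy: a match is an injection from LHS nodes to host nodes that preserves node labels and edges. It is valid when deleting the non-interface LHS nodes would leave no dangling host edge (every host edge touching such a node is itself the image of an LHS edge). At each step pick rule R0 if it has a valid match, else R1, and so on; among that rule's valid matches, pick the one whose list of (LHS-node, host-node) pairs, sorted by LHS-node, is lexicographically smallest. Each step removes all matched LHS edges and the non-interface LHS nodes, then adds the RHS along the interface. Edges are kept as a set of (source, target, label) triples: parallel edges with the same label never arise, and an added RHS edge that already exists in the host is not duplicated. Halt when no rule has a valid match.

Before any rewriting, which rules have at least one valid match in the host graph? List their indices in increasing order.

Answer: [R0,R1]

Derivation:
R0: 3 valid matches — {0↦0, 1↦3, 2↦1, 3↦2}, {0↦0, 1↦3, 2↦4, 3↦2}, {0↦0, 1↦3, 2↦5, 3↦2}
R1: 4 valid matches — {0↦3, 1↦0, 2↦1}, {0↦3, 1↦0, 2↦2}, {0↦3, 1↦0, 2↦4} (+1 more)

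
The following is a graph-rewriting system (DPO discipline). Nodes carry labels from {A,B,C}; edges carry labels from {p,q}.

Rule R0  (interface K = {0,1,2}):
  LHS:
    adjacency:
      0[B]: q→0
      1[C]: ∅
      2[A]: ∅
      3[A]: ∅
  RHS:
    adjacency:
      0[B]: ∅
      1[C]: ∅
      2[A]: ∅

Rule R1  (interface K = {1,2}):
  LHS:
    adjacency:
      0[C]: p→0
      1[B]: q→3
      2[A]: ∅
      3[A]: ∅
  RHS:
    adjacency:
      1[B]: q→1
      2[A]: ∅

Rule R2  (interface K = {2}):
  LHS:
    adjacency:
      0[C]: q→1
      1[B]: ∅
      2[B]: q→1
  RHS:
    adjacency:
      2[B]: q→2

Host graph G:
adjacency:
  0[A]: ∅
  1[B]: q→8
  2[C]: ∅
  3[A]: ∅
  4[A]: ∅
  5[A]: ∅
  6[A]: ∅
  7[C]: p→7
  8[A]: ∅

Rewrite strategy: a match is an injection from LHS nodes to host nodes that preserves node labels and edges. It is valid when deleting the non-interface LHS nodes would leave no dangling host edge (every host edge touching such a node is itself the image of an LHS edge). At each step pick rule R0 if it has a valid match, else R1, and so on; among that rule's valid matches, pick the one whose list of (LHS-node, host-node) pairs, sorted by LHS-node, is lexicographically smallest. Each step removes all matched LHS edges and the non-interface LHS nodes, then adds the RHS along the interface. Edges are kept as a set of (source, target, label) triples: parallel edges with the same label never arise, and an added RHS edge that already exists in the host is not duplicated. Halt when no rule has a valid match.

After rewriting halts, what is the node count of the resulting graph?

Answer: 6

Steps:
start.  V:9 E:2  edges: 1-q->8 7-p->7
1. fire R1 via {0↦7, 1↦1, 2↦0, 3↦8}  →  V:7 E:1  edges: 1-q->1
2. fire R0 via {0↦1, 1↦2, 2↦0, 3↦3}  →  V:6 E:0  edges: ∅
halt: no rule applies after step 2
NF nodes: {0:A, 1:B, 2:C, 4:A, 5:A, 6:A}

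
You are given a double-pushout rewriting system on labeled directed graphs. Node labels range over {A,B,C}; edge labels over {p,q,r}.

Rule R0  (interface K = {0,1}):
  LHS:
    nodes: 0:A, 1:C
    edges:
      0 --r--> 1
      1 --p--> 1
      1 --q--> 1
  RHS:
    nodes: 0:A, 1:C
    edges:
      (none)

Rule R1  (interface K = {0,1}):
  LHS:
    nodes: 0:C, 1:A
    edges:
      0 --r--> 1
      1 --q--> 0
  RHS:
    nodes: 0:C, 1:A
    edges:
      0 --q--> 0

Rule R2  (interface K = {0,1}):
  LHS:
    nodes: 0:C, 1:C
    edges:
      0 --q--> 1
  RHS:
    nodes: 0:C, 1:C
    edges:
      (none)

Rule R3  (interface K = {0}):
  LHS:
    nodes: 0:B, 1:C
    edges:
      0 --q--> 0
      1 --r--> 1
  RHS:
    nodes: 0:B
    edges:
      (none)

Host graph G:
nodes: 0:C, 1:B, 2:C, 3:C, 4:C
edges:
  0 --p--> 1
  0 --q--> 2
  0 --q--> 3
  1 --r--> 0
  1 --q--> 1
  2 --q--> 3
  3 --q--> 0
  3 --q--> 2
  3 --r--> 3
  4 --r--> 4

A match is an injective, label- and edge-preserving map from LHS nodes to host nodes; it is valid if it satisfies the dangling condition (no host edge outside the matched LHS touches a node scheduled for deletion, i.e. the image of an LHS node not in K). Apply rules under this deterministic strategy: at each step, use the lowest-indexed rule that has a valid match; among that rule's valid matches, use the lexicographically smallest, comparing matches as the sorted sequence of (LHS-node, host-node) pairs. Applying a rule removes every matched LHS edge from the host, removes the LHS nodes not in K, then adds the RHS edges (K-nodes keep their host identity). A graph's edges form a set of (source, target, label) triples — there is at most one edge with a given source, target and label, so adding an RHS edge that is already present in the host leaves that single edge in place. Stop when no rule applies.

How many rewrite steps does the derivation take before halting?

initial: |V|=5 |E|=10  E = 0-p->1 0-q->2 0-q->3 1-r->0 1-q->1 2-q->3 3-q->0 3-q->2 3-r->3 4-r->4
step 1: apply R2 at {0↦0, 1↦2}  → |V|=5 |E|=9  E = 0-p->1 0-q->3 1-r->0 1-q->1 2-q->3 3-q->0 3-q->2 3-r->3 4-r->4
step 2: apply R2 at {0↦0, 1↦3}  → |V|=5 |E|=8  E = 0-p->1 1-r->0 1-q->1 2-q->3 3-q->0 3-q->2 3-r->3 4-r->4
step 3: apply R2 at {0↦2, 1↦3}  → |V|=5 |E|=7  E = 0-p->1 1-r->0 1-q->1 3-q->0 3-q->2 3-r->3 4-r->4
step 4: apply R2 at {0↦3, 1↦0}  → |V|=5 |E|=6  E = 0-p->1 1-r->0 1-q->1 3-q->2 3-r->3 4-r->4
step 5: apply R2 at {0↦3, 1↦2}  → |V|=5 |E|=5  E = 0-p->1 1-r->0 1-q->1 3-r->3 4-r->4
step 6: apply R3 at {0↦1, 1↦3}  → |V|=4 |E|=3  E = 0-p->1 1-r->0 4-r->4
final graph: no rule applies after step 6

Answer: 6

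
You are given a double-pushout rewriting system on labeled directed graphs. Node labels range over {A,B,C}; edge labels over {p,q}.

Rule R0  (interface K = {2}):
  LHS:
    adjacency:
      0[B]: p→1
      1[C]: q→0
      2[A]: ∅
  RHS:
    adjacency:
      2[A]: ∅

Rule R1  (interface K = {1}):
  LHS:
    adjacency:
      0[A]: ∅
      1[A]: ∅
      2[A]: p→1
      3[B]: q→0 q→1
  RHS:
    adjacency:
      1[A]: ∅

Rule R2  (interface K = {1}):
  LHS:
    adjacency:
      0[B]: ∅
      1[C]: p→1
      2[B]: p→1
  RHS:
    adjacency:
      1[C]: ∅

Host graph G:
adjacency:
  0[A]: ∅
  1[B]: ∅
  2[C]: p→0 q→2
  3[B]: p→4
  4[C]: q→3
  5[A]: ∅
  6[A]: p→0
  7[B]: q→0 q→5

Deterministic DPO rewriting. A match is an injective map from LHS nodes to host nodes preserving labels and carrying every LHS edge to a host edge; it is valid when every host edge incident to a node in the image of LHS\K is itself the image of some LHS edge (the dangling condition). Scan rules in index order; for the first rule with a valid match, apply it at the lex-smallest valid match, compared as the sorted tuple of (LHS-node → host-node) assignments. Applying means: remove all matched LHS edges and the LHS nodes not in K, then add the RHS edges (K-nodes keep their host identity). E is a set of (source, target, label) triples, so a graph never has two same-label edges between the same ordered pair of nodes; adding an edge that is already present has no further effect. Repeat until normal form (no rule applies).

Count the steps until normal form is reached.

[0] host  ⇒  8 nodes, 7 edges  {2-p->0 2-q->2 3-p->4 4-q->3 6-p->0 7-q->0 7-q->5}
[1] R0 @ {0↦3, 1↦4, 2↦0}  ⇒  6 nodes, 5 edges  {2-p->0 2-q->2 6-p->0 7-q->0 7-q->5}
[2] R1 @ {0↦5, 1↦0, 2↦6, 3↦7}  ⇒  3 nodes, 2 edges  {2-p->0 2-q->2}
final graph: no rule applies after step 2

Answer: 2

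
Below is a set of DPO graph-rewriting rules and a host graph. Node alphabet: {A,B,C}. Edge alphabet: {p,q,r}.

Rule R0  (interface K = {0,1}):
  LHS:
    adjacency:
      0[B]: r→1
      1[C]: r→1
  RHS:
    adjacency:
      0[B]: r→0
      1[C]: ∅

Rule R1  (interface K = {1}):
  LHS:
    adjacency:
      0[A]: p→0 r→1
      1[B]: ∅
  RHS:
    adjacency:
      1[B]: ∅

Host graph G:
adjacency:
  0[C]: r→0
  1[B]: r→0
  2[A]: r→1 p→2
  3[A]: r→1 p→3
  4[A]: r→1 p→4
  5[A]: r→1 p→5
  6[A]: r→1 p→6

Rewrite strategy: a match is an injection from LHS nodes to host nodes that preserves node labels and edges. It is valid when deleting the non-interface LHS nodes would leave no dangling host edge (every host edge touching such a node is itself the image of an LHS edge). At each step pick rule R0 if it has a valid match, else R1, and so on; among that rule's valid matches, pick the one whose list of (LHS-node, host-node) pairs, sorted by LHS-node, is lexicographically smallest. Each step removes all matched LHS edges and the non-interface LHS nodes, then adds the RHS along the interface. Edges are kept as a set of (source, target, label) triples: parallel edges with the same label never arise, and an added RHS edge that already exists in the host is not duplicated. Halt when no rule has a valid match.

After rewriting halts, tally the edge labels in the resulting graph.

Answer: r:1

Derivation:
initial: |V|=7 |E|=12  E = 0-r->0 1-r->0 2-r->1 2-p->2 3-r->1 3-p->3 4-r->1 4-p->4 5-r->1 5-p->5 6-r->1 6-p->6
step 1: apply R0 at {0↦1, 1↦0}  → |V|=7 |E|=11  E = 1-r->1 2-r->1 2-p->2 3-r->1 3-p->3 4-r->1 4-p->4 5-r->1 5-p->5 6-r->1 6-p->6
step 2: apply R1 at {0↦2, 1↦1}  → |V|=6 |E|=9  E = 1-r->1 3-r->1 3-p->3 4-r->1 4-p->4 5-r->1 5-p->5 6-r->1 6-p->6
step 3: apply R1 at {0↦3, 1↦1}  → |V|=5 |E|=7  E = 1-r->1 4-r->1 4-p->4 5-r->1 5-p->5 6-r->1 6-p->6
step 4: apply R1 at {0↦4, 1↦1}  → |V|=4 |E|=5  E = 1-r->1 5-r->1 5-p->5 6-r->1 6-p->6
step 5: apply R1 at {0↦5, 1↦1}  → |V|=3 |E|=3  E = 1-r->1 6-r->1 6-p->6
step 6: apply R1 at {0↦6, 1↦1}  → |V|=2 |E|=1  E = 1-r->1
final graph: no rule applies after step 6
NF edges: [(1, 1, 'r')]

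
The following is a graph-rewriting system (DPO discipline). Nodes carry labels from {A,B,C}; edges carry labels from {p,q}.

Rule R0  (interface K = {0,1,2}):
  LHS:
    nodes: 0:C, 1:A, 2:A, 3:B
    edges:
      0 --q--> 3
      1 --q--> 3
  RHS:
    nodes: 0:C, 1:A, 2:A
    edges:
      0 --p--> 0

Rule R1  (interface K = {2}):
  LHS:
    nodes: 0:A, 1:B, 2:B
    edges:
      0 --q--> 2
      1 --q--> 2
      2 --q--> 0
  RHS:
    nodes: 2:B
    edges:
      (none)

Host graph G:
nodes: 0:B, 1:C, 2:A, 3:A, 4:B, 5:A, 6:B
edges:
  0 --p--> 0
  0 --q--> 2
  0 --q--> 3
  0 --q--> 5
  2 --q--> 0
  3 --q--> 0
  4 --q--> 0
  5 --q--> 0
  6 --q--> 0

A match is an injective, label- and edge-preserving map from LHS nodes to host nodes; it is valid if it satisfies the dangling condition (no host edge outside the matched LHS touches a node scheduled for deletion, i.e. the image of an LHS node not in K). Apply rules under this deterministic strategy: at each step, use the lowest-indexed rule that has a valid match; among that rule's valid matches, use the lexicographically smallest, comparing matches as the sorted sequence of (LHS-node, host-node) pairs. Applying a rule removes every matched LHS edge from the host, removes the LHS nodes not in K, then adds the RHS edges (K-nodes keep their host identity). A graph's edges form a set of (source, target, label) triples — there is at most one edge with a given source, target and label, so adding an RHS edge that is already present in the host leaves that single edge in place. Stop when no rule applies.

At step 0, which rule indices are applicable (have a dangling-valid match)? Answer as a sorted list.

R0: no valid match — LHS pattern not found
R1: 6 valid matches — {0↦2, 1↦4, 2↦0}, {0↦2, 1↦6, 2↦0}, {0↦3, 1↦4, 2↦0} (+3 more)

Answer: [R1]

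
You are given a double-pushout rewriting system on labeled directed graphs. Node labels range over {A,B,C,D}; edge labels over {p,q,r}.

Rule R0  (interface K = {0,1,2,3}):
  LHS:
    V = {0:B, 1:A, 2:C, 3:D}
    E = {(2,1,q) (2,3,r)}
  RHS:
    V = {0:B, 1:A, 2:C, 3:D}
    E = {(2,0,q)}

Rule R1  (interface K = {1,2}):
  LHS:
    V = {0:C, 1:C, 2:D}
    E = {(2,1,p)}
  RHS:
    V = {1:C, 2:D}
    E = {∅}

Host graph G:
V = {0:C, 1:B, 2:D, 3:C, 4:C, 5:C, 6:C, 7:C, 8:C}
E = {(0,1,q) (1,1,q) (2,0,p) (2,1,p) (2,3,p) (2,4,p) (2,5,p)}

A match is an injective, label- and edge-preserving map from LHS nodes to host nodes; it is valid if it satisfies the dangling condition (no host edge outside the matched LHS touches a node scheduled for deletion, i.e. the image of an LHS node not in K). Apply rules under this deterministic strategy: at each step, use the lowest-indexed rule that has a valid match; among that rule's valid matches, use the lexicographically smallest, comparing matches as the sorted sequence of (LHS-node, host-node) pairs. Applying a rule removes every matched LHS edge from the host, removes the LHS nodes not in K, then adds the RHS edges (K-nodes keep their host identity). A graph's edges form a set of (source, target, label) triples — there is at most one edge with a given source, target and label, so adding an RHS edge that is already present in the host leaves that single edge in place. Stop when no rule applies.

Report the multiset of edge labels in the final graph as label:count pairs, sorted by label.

start.  V:9 E:7  edges: 0-q->1 1-q->1 2-p->0 2-p->1 2-p->3 2-p->4 2-p->5
1. fire R1 via {0↦6, 1↦0, 2↦2}  →  V:8 E:6  edges: 0-q->1 1-q->1 2-p->1 2-p->3 2-p->4 2-p->5
2. fire R1 via {0↦7, 1↦3, 2↦2}  →  V:7 E:5  edges: 0-q->1 1-q->1 2-p->1 2-p->4 2-p->5
3. fire R1 via {0↦3, 1↦4, 2↦2}  →  V:6 E:4  edges: 0-q->1 1-q->1 2-p->1 2-p->5
4. fire R1 via {0↦4, 1↦5, 2↦2}  →  V:5 E:3  edges: 0-q->1 1-q->1 2-p->1
halt: no rule applies after step 4
NF edges: [(0, 1, 'q'), (1, 1, 'q'), (2, 1, 'p')]

Answer: p:1 q:2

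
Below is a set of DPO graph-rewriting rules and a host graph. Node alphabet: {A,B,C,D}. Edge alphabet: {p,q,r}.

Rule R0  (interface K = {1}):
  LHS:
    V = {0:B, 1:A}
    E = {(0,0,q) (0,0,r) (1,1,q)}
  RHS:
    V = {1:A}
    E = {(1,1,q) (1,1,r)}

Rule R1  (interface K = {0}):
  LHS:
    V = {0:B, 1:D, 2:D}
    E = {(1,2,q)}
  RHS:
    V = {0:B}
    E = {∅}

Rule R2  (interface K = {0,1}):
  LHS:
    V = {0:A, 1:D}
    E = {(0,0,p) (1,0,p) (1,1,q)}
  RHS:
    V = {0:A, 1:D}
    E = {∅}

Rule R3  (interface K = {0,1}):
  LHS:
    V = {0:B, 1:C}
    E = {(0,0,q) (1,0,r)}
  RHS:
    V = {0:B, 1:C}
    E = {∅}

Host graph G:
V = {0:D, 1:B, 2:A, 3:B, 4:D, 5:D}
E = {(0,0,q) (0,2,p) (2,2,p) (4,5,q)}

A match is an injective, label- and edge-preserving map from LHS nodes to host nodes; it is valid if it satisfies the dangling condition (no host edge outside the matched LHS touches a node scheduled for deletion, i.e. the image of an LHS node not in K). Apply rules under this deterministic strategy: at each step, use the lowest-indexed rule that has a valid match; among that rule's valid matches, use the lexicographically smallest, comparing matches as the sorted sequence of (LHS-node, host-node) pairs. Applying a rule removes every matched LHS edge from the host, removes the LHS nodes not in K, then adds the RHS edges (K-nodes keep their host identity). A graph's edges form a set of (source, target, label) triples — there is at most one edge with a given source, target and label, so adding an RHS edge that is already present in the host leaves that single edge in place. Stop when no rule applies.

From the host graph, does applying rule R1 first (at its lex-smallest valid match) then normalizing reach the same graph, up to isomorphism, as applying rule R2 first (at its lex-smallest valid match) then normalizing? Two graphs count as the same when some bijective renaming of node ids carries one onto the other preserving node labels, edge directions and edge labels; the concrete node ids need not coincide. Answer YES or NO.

Answer: YES

Steps:
branch R1-first: apply at {0↦1, 1↦4, 2↦5} → |E|=3, then 1 more step(s) → NF |V|=4 |E|=0 V={0:D, 1:B, 2:A, 3:B} E=∅
branch R2-first: apply at {0↦2, 1↦0} → |E|=1, then 1 more step(s) → NF |V|=4 |E|=0 V={0:D, 1:B, 2:A, 3:B} E=∅
graphs isomorphic (equal up to label-preserving node renaming)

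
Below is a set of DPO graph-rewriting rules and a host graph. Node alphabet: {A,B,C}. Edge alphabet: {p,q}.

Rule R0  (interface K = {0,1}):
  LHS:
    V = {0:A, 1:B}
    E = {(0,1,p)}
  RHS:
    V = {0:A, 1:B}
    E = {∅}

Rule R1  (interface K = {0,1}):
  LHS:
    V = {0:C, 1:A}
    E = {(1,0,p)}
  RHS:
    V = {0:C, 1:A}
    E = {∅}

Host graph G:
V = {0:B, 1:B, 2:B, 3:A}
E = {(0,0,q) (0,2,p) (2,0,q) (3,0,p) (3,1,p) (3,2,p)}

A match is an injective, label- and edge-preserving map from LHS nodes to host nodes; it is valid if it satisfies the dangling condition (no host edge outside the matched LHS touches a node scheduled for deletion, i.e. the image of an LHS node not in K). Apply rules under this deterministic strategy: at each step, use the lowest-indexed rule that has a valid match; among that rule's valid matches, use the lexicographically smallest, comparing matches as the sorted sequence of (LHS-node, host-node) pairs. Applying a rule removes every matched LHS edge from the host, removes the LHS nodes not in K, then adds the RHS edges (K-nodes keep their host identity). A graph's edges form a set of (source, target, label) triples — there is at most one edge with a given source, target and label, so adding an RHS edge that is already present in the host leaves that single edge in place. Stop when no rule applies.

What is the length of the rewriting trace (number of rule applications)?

initial: |V|=4 |E|=6  E = 0-q->0 0-p->2 2-q->0 3-p->0 3-p->1 3-p->2
step 1: apply R0 at {0↦3, 1↦0}  → |V|=4 |E|=5  E = 0-q->0 0-p->2 2-q->0 3-p->1 3-p->2
step 2: apply R0 at {0↦3, 1↦1}  → |V|=4 |E|=4  E = 0-q->0 0-p->2 2-q->0 3-p->2
step 3: apply R0 at {0↦3, 1↦2}  → |V|=4 |E|=3  E = 0-q->0 0-p->2 2-q->0
normal form: no rule applies after step 3

Answer: 3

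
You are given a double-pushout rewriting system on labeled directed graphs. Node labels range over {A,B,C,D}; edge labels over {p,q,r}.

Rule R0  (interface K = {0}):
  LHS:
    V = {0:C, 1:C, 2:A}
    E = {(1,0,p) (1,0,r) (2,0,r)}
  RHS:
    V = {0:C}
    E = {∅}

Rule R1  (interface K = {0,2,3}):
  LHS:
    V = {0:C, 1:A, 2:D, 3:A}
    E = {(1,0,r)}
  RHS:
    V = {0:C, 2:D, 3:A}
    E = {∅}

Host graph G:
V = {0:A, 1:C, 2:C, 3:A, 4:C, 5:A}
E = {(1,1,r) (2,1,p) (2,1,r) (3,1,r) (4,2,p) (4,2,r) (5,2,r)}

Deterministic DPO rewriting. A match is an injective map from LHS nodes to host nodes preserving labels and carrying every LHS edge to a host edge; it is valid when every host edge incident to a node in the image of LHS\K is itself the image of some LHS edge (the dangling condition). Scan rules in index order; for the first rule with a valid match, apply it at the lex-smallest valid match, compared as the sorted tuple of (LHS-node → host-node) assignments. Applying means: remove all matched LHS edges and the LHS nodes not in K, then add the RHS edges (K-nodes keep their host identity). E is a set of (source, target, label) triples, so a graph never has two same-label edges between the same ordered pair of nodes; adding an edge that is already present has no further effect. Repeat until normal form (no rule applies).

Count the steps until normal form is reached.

Answer: 2

Steps:
start.  V:6 E:7  edges: 1-r->1 2-p->1 2-r->1 3-r->1 4-p->2 4-r->2 5-r->2
1. fire R0 via {0↦2, 1↦4, 2↦5}  →  V:4 E:4  edges: 1-r->1 2-p->1 2-r->1 3-r->1
2. fire R0 via {0↦1, 1↦2, 2↦3}  →  V:2 E:1  edges: 1-r->1
final graph: no rule applies after step 2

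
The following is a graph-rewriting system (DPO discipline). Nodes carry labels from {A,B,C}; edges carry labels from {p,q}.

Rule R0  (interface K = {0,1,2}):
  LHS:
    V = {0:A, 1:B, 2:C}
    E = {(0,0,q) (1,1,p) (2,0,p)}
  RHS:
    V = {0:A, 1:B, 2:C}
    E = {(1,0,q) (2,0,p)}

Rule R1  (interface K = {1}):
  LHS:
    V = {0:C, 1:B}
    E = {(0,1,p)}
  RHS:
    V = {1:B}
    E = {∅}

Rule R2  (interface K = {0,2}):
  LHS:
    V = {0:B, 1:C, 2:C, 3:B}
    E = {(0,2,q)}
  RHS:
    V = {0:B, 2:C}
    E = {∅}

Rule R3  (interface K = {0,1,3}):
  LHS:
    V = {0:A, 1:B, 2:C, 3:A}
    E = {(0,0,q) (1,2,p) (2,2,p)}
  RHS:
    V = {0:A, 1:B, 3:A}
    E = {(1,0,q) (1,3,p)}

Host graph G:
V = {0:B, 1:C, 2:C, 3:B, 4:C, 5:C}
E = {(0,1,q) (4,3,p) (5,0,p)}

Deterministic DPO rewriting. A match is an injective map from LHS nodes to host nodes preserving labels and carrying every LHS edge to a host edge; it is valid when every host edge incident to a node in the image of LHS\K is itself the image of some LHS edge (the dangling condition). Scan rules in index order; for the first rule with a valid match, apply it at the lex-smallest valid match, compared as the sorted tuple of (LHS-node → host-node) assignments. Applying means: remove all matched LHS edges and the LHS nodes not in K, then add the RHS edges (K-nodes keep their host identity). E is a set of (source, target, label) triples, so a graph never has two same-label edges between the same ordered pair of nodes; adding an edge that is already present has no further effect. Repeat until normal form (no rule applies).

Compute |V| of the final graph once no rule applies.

Answer: 2

Derivation:
initial: |V|=6 |E|=3  E = 0-q->1 4-p->3 5-p->0
step 1: apply R1 at {0↦4, 1↦3}  → |V|=5 |E|=2  E = 0-q->1 5-p->0
step 2: apply R1 at {0↦5, 1↦0}  → |V|=4 |E|=1  E = 0-q->1
step 3: apply R2 at {0↦0, 1↦2, 2↦1, 3↦3}  → |V|=2 |E|=0  E = ∅
final graph: no rule applies after step 3
NF nodes: {0:B, 1:C}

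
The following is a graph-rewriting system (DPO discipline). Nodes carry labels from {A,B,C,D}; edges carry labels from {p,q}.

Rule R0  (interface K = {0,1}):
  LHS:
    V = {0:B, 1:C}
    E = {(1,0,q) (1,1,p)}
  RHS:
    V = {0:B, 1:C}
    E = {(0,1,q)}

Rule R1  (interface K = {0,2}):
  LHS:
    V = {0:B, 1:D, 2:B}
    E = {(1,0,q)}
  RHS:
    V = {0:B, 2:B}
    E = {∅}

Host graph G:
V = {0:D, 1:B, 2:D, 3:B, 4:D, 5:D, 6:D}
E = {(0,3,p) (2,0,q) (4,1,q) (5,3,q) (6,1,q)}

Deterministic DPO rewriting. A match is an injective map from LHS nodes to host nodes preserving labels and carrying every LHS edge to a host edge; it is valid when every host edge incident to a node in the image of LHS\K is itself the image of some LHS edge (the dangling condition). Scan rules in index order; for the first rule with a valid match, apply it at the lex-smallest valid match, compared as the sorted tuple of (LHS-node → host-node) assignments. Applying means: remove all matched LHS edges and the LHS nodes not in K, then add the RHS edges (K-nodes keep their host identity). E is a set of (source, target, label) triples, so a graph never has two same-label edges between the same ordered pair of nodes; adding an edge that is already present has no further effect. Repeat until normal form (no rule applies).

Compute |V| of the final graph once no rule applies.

Answer: 4

Rewrite trace:
start.  V:7 E:5  edges: 0-p->3 2-q->0 4-q->1 5-q->3 6-q->1
1. fire R1 via {0↦1, 1↦4, 2↦3}  →  V:6 E:4  edges: 0-p->3 2-q->0 5-q->3 6-q->1
2. fire R1 via {0↦1, 1↦6, 2↦3}  →  V:5 E:3  edges: 0-p->3 2-q->0 5-q->3
3. fire R1 via {0↦3, 1↦5, 2↦1}  →  V:4 E:2  edges: 0-p->3 2-q->0
halt: no rule applies after step 3
NF nodes: {0:D, 1:B, 2:D, 3:B}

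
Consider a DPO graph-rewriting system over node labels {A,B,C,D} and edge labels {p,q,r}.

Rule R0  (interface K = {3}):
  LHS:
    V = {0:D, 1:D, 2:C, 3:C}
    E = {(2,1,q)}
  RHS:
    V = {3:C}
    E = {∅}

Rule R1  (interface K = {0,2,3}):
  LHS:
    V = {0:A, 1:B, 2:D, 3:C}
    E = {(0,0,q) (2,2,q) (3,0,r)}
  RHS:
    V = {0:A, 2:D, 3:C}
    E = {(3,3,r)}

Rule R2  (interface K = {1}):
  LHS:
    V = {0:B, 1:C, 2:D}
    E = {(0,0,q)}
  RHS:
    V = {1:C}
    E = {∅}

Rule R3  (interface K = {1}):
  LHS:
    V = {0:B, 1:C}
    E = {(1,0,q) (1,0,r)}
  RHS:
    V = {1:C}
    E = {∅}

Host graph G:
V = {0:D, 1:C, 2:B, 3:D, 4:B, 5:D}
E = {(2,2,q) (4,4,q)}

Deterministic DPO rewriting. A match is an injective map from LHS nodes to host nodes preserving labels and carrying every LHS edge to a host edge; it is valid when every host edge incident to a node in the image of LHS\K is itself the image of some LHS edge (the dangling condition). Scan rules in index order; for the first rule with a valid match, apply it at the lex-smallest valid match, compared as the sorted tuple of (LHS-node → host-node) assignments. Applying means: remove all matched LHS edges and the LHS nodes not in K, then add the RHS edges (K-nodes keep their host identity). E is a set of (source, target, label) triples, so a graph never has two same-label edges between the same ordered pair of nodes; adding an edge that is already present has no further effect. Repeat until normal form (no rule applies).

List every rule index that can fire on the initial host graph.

R0: no valid match — LHS pattern not found
R1: no valid match — LHS pattern not found
R2: 6 valid matches — {0↦2, 1↦1, 2↦0}, {0↦2, 1↦1, 2↦3}, {0↦2, 1↦1, 2↦5} (+3 more)
R3: no valid match — LHS pattern not found

Answer: [R2]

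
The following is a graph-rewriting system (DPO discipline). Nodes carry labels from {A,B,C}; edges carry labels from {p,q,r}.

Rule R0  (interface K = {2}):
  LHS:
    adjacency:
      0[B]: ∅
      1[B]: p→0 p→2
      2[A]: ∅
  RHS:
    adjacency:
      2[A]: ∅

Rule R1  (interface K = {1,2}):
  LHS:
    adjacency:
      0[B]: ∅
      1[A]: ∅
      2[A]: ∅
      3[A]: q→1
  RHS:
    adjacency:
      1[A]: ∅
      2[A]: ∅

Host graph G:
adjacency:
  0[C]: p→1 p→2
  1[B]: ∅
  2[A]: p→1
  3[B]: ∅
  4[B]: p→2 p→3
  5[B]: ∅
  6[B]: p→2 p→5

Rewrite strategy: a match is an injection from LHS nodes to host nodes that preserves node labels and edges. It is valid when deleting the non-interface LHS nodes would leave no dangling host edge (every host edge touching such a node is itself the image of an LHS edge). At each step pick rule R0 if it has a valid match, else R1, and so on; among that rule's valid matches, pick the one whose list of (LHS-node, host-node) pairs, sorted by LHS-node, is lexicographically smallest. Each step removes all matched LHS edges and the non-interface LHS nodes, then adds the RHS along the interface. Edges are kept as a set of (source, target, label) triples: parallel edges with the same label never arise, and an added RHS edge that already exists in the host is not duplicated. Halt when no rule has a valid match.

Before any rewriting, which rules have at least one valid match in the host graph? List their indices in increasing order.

R0: 2 valid matches — {0↦3, 1↦4, 2↦2}, {0↦5, 1↦6, 2↦2}
R1: no valid match — LHS pattern not found

Answer: [R0]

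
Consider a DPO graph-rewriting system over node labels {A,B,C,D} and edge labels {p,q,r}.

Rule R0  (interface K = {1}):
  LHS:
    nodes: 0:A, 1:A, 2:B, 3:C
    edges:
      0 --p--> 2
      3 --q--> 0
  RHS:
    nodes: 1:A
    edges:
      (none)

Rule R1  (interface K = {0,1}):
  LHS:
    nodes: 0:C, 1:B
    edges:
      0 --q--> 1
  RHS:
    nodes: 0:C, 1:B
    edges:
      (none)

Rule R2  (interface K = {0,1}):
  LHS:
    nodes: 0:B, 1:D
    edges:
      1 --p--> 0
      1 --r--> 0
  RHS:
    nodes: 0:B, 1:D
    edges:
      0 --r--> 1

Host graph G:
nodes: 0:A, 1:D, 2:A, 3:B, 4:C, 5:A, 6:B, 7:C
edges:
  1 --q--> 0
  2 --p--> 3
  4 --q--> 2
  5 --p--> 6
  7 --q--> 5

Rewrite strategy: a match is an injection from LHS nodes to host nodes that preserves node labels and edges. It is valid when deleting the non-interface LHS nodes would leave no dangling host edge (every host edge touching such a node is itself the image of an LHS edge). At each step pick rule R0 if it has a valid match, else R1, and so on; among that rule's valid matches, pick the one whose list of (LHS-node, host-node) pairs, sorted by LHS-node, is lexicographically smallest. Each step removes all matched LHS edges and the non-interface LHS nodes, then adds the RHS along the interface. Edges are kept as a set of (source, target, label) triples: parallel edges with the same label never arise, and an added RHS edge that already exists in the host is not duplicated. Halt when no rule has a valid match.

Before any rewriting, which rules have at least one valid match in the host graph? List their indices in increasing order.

R0: 4 valid matches — {0↦2, 1↦0, 2↦3, 3↦4}, {0↦2, 1↦5, 2↦3, 3↦4}, {0↦5, 1↦0, 2↦6, 3↦7} (+1 more)
R1: no valid match — LHS pattern not found
R2: no valid match — LHS pattern not found

Answer: [R0]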